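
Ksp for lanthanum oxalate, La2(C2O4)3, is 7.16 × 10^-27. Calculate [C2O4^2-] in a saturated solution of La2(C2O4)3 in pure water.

[C2O4^2-] = 6.94 × 10^-6 M

La2(C2O4)3(s) <=> 2 La^3+(aq) + 3 C2O4^2-(aq)
Ksp = [La^3+]^2[C2O4^2-]^3
If s mol/L of La2(C2O4)3 dissolves, [La^3+] = 2s and [C2O4^2-] = 3s.
So Ksp = (2s)^2 × (3s)^3 = 108s^5
s = (7.16 × 10^-27 / 108)^(1/5) = 2.314 x 10^-6 M
[C2O4^2-] = 3s = 6.94 x 10^-6 M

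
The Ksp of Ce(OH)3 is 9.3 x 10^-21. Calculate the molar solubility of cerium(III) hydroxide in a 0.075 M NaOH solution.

s = 2.2 × 10^-17 M

Ce(OH)3(s) ⇌ Ce^3+ + 3 OH^-
Ksp = [Ce^3+][OH^-]^3
Let s be the molar solubility in this solution. [Ce^3+] = s, [OH^-] = 0.075 + 3s ≈ 0.075 (common-ion effect: OH^- is already 0.075 M).
Ksp ≈ s × (0.075)^3
s = 2.2 x 10^-17 M
Check: 3s = 6.6 × 10^-17 ≪ 0.075, so the approximation is valid.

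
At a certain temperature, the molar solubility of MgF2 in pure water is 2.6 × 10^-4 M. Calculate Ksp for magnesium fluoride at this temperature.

7.0e-11

MgF2(s) ⇌ Mg^2+ + 2 F^-
With molar solubility s: [Mg^2+] = s, [F^-] = 2s.
Ksp = [Mg^2+][F^-]^2
So Ksp = s × (2s)^2 = 4s^3
With s = 2.6 × 10^-4: Ksp = 7.0 x 10^-11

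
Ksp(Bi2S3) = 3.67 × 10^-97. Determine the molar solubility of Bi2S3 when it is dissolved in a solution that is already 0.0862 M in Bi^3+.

1.22e-32 M

Bi2S3(s) ⇌ 2 Bi^3+ + 3 S^2-
Ksp = [Bi^3+]^2[S^2-]^3
If s mol/L dissolves here, [Bi^3+] = 0.0862 + 2s ≈ 0.0862, [S^2-] = 3s (since the Bi^3+ already present dominates).
Ksp ≈ (0.0862)^2 × (3s)^3
s = 1.22 × 10^-32 M
Check: 2s = 2.4 × 10^-32 ≪ 0.0862, so the approximation is valid.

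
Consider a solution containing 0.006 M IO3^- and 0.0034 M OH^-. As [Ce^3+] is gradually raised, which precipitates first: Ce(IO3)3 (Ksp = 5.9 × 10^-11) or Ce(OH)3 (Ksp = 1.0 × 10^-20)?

Ce(OH)3

Each salt begins to precipitate when Q = Ksp, i.e. when [Ce^3+] reaches its threshold.
For Ce(IO3)3: 5.9 × 10^-11 = (0.006)^3 × [Ce^3+]  ⇒  [Ce^3+] = 2.7 x 10^-4 M.
For Ce(OH)3: 1.0 × 10^-20 = (0.0034)^3 × [Ce^3+]  ⇒  [Ce^3+] = 2.5 x 10^-13 M.
The salt with the lower threshold [Ce^3+] precipitates first: Ce(OH)3.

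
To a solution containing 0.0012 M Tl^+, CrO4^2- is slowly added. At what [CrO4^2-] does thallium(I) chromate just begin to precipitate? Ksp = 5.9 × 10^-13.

[CrO4^2-] = 4.1e-7 M

Tl2CrO4(s) <=> 2 Tl^+(aq) + CrO4^2-(aq)
Ksp = [Tl^+]^2[CrO4^2-]
Precipitation begins when Q = Ksp. With [Tl^+] = 0.0012 M:
5.9 × 10^-13 = (0.0012)^2 × [CrO4^2-]
[CrO4^2-] = (5.9 × 10^-13 / 1.44 × 10^-6) = 4.1 × 10^-7 M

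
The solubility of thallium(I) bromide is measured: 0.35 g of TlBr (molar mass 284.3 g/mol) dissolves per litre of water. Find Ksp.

Ksp ≈ 1.5e-6

Molar solubility s = (3.5 x 10^-1 g/L) / (284.3 g/mol) = 1.23 x 10^-3 M.
TlBr(s) <=> Tl^+ + Br^-
For each mole of TlBr that dissolves: [Tl^+] = s, [Br^-] = s.
Ksp = [Tl^+][Br^-]
Ksp = s^2
With s = 1.23 × 10^-3: Ksp = 1.5 x 10^-6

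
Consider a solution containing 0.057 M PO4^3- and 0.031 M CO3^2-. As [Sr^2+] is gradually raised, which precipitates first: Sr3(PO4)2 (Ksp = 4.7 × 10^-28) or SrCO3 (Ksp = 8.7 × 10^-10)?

Precipitation of each salt starts when its ion product equals its Ksp.
For Sr3(PO4)2: 4.7 × 10^-28 = (0.057)^2 × [Sr^2+]^3  ⇒  [Sr^2+] = 5.2 x 10^-9 M.
For SrCO3: 8.7 × 10^-10 = 0.031 × [Sr^2+]  ⇒  [Sr^2+] = 2.8 × 10^-8 M.
The salt with the lower threshold [Sr^2+] precipitates first: Sr3(PO4)2.

Sr3(PO4)2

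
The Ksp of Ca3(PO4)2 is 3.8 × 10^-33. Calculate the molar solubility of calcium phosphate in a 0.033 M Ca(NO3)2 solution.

s = 5.1e-15 M

Ca3(PO4)2(s) ⇌ 3 Ca^2+(aq) + 2 PO4^3-(aq)
Ksp = [Ca^2+]^3[PO4^3-]^2
If s mol/L dissolves here, [Ca^2+] = 0.033 + 3s ≈ 0.033, [PO4^3-] = 2s (since Ca^2+ from Ca(NO3)2 dominates).
Ksp ≈ (0.033)^3 × (2s)^2
s = 5.1 × 10^-15 M
Check: 3s = 1.5 x 10^-14 ≪ 0.033, so the approximation is valid.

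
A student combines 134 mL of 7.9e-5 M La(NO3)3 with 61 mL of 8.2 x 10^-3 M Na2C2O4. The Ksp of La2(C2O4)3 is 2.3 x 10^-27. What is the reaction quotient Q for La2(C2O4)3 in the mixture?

5.0e-17

Total volume = 134 + 61 = 195 mL.
[La^3+] = 7.9 x 10^-5 × (134/195) = 5.43 x 10^-5 M
[C2O4^2-] = 8.2 × 10^-3 × (61/195) = 2.57 x 10^-3 M
La2(C2O4)3(s) <=> 2 La^3+(aq) + 3 C2O4^2-(aq), so Q = [La^3+]^2[C2O4^2-]^3
Q = (5.43 x 10^-5)^2(2.57 × 10^-3)^3 = 5.0 × 10^-17
Q > Ksp, so La2(C2O4)3 will precipitate.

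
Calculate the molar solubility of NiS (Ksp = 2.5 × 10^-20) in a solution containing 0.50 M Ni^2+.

5.0e-20 M

NiS(s) <=> Ni^2+ + S^2-
Ksp = [Ni^2+][S^2-]
Let s = moles of NiS that dissolve per litre. [Ni^2+] = 0.50 + s ≈ 0.50, [S^2-] = s (common-ion effect: Ni^2+ is already 0.50 M).
Ksp ≈ 0.50 × s
s = 5.0 × 10^-20 M
Check: s = 5.0 × 10^-20 ≪ 0.50, so the approximation is valid.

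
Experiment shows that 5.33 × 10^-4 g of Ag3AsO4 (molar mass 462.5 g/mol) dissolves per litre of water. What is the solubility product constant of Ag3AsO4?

Molar solubility s = (5.33 × 10^-4 g/L) / (462.5 g/mol) = 1.152 × 10^-6 M.
Ag3AsO4(s) <=> 3 Ag^+(aq) + AsO4^3-(aq)
For each mole of Ag3AsO4 that dissolves: [Ag^+] = 3s, [AsO4^3-] = s.
Ksp = [Ag^+]^3[AsO4^3-]
So Ksp = (3s)^3 × s = 27s^4
With s = 1.152 x 10^-6: Ksp = 4.76 × 10^-23

Ksp = 4.76 x 10^-23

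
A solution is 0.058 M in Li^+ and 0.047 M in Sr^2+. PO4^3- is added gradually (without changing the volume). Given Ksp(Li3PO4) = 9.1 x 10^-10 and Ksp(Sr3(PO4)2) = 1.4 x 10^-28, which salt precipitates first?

Each salt begins to precipitate when Q = Ksp, i.e. when [PO4^3-] reaches its threshold.
For Li3PO4: 9.1 x 10^-10 = (0.058)^3 × [PO4^3-]  ⇒  [PO4^3-] = 4.7 × 10^-6 M.
For Sr3(PO4)2: 1.4 x 10^-28 = (0.047)^3 × [PO4^3-]^2  ⇒  [PO4^3-] = 1.2 x 10^-12 M.
The salt with the lower threshold [PO4^3-] precipitates first: Sr3(PO4)2.

Sr3(PO4)2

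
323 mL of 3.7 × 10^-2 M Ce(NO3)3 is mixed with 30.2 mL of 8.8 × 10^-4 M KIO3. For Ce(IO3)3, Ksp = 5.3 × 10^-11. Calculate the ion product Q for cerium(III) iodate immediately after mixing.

Total volume = 323 + 30.2 = 353.2 mL.
[Ce^3+] = 3.7 × 10^-2 × (323/353.2) = 3.38 × 10^-2 M
[IO3^-] = 8.8 × 10^-4 × (30.2/353.2) = 7.52 × 10^-5 M
Ce(IO3)3(s) ⇌ Ce^3+ + 3 IO3^-, so Q = [Ce^3+][IO3^-]^3
Q = (3.38 x 10^-2)(7.52 × 10^-5)^3 = 1.4 × 10^-14
Q < Ksp, so no precipitate of Ce(IO3)3 forms.

Q ≈ 1.4 x 10^-14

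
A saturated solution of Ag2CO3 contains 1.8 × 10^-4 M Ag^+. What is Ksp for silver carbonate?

Ag2CO3(s) ⇌ 2 Ag^+(aq) + CO3^2-(aq)
Stoichiometry gives [CO3^2-] = (1/2)[Ag^+] = 9.00 x 10^-5 M.
Ksp = [Ag^+]^2[CO3^2-]
Ksp = (1.8 × 10^-4)^2 × 9.00 × 10^-5 = 2.9 × 10^-12

2.9e-12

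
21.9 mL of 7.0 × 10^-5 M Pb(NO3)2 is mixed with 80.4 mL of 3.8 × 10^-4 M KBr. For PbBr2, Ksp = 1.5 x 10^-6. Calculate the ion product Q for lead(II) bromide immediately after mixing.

Total volume = 21.9 + 80.4 = 102.3 mL.
[Pb^2+] = 7.0 x 10^-5 × (21.9/102.3) = 1.50 x 10^-5 M
[Br^-] = 3.8 x 10^-4 × (80.4/102.3) = 2.99 x 10^-4 M
PbBr2(s) <=> Pb^2+ + 2 Br^-, so Q = [Pb^2+][Br^-]^2
Q = (1.50 × 10^-5)(2.99 x 10^-4)^2 = 1.3 × 10^-12
Q < Ksp, so no precipitate of PbBr2 forms.

1.3e-12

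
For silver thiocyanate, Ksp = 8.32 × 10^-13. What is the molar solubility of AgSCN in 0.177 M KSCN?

AgSCN(s) ⇌ Ag^+ + SCN^-
Ksp = [Ag^+][SCN^-]
Let s = moles of AgSCN that dissolve per litre. [Ag^+] = s, [SCN^-] = 0.177 + s ≈ 0.177 (common-ion effect: SCN^- is already 0.177 M).
Ksp ≈ s × 0.177
s = 4.70 x 10^-12 M
Check: s = 4.7 x 10^-12 ≪ 0.177, so the approximation is valid.

s = 4.70 x 10^-12 M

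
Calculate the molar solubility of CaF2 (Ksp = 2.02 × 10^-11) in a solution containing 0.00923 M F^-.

CaF2(s) <=> Ca^2+ + 2 F^-
Ksp = [Ca^2+][F^-]^2
Let s = moles of CaF2 that dissolve per litre. [Ca^2+] = s, [F^-] = 0.00923 + 2s ≈ 0.00923 (common-ion effect: F^- is already 0.00923 M).
Ksp ≈ s × (0.00923)^2
s = 2.37 × 10^-7 M
Check: 2s = 4.7 × 10^-7 ≪ 0.00923, so the approximation is valid.

s = 2.37 × 10^-7 M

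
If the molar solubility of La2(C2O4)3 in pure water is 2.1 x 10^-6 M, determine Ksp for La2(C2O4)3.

Ksp = 4.4e-27

La2(C2O4)3(s) ⇌ 2 La^3+ + 3 C2O4^2-
With molar solubility s: [La^3+] = 2s, [C2O4^2-] = 3s.
Ksp = [La^3+]^2[C2O4^2-]^3
Substituting: Ksp = (2s)^2(3s)^3 = 108s^5
Ksp = 108 × (2.1 × 10^-6)^5 = 4.4 × 10^-27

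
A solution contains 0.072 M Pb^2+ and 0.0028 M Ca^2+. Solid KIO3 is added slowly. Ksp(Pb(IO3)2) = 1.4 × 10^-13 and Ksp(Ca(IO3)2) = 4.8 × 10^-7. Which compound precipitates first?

Precipitation of each salt starts when its ion product equals its Ksp.
For Pb(IO3)2: 1.4 × 10^-13 = 0.072 × [IO3^-]^2  ⇒  [IO3^-] = 1.4 × 10^-6 M.
For Ca(IO3)2: 4.8 × 10^-7 = 0.0028 × [IO3^-]^2  ⇒  [IO3^-] = 1.3 x 10^-2 M.
The salt with the lower threshold [IO3^-] precipitates first: Pb(IO3)2.

Pb(IO3)2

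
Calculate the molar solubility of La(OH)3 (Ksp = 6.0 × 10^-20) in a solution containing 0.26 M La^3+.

s = 2.0e-7 M

La(OH)3(s) <=> La^3+(aq) + 3 OH^-(aq)
Ksp = [La^3+][OH^-]^3
If s mol/L dissolves here, [La^3+] = 0.26 + s ≈ 0.26, [OH^-] = 3s (since the La^3+ already present dominates).
Ksp ≈ 0.26 × (3s)^3
s = 2.0 x 10^-7 M
Check: s = 2.0 × 10^-7 ≪ 0.26, so the approximation is valid.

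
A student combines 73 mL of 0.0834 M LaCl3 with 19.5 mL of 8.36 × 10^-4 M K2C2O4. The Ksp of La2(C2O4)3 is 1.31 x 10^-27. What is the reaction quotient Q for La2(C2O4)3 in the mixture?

Q ≈ 2.37e-14

Total volume = 73 + 19.5 = 92.5 mL.
[La^3+] = 8.34 × 10^-2 × (73/92.5) = 6.582 × 10^-2 M
[C2O4^2-] = 8.36 x 10^-4 × (19.5/92.5) = 1.762 × 10^-4 M
La2(C2O4)3(s) ⇌ 2 La^3+(aq) + 3 C2O4^2-(aq), so Q = [La^3+]^2[C2O4^2-]^3
Q = (6.582 x 10^-2)^2(1.762 x 10^-4)^3 = 2.37 × 10^-14
Q > Ksp, so La2(C2O4)3 will precipitate.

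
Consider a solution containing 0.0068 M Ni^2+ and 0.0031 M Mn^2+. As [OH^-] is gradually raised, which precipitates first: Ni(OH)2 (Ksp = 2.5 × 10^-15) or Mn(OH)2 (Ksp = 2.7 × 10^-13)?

Ni(OH)2

Precipitation of each salt starts when its ion product equals its Ksp.
For Ni(OH)2: 2.5 × 10^-15 = 0.0068 × [OH^-]^2  ⇒  [OH^-] = 6.1 × 10^-7 M.
For Mn(OH)2: 2.7 × 10^-13 = 0.0031 × [OH^-]^2  ⇒  [OH^-] = 9.3 × 10^-6 M.
The salt with the lower threshold [OH^-] precipitates first: Ni(OH)2.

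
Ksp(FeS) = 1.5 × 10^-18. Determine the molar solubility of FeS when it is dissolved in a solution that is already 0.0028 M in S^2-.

5.4 x 10^-16 M

FeS(s) <=> Fe^2+(aq) + S^2-(aq)
Ksp = [Fe^2+][S^2-]
Let s be the molar solubility in this solution. [Fe^2+] = s, [S^2-] = 0.0028 + s ≈ 0.0028 (common-ion effect: S^2- is already 0.0028 M).
Ksp ≈ s × 0.0028
s = 5.4 × 10^-16 M
Check: s = 5.4 × 10^-16 ≪ 0.0028, so the approximation is valid.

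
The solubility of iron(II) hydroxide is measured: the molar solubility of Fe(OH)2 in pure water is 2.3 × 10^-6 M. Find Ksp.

Fe(OH)2(s) <=> Fe^2+(aq) + 2 OH^-(aq)
For each mole of Fe(OH)2 that dissolves: [Fe^2+] = s, [OH^-] = 2s.
Ksp = [Fe^2+][OH^-]^2
So Ksp = s × (2s)^2 = 4s^3
Ksp = 4 × (2.3 × 10^-6)^3 = 4.9 x 10^-17

Ksp ≈ 4.9 × 10^-17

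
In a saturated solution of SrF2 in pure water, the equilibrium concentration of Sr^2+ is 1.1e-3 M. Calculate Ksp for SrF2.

SrF2(s) <=> Sr^2+ + 2 F^-
Stoichiometry gives [F^-] = (2/1)[Sr^2+] = 2.20 × 10^-3 M.
Ksp = [Sr^2+][F^-]^2
Ksp = 1.1 × 10^-3 × (2.20 × 10^-3)^2 = 5.3 × 10^-9

Ksp ≈ 5.3e-9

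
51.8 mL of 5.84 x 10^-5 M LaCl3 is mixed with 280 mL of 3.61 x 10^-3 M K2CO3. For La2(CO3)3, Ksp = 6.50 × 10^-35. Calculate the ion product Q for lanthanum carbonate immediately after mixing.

Total volume = 51.8 + 280 = 331.8 mL.
[La^3+] = 5.84 × 10^-5 × (51.8/331.8) = 9.117 × 10^-6 M
[CO3^2-] = 3.61 × 10^-3 × (280/331.8) = 3.046 x 10^-3 M
La2(CO3)3(s) <=> 2 La^3+(aq) + 3 CO3^2-(aq), so Q = [La^3+]^2[CO3^2-]^3
Q = (9.117 x 10^-6)^2(3.046 x 10^-3)^3 = 2.35 × 10^-18
Q > Ksp, so La2(CO3)3 will precipitate.

Q = 2.35 × 10^-18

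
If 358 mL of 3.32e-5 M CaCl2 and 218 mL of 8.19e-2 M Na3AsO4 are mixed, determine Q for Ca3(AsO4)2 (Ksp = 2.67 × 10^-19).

Q = 8.44e-18

Total volume = 358 + 218 = 576 mL.
[Ca^2+] = 3.32 × 10^-5 × (358/576) = 2.063 × 10^-5 M
[AsO4^3-] = 8.19 × 10^-2 × (218/576) = 3.100 x 10^-2 M
Ca3(AsO4)2(s) ⇌ 3 Ca^2+(aq) + 2 AsO4^3-(aq), so Q = [Ca^2+]^3[AsO4^3-]^2
Q = (2.063 × 10^-5)^3(3.100 × 10^-2)^2 = 8.44 × 10^-18
Q > Ksp, so Ca3(AsO4)2 will precipitate.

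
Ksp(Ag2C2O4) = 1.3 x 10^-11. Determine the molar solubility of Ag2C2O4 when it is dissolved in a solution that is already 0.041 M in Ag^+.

Ag2C2O4(s) ⇌ 2 Ag^+ + C2O4^2-
Ksp = [Ag^+]^2[C2O4^2-]
If s mol/L dissolves here, [Ag^+] = 0.041 + 2s ≈ 0.041, [C2O4^2-] = s (since the Ag^+ already present dominates).
Ksp ≈ (0.041)^2 × s
s = 7.7 × 10^-9 M
Check: 2s = 1.5 × 10^-8 ≪ 0.041, so the approximation is valid.

7.7e-9 M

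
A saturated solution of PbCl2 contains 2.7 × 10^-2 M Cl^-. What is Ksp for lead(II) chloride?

PbCl2(s) ⇌ Pb^2+ + 2 Cl^-
Stoichiometry gives [Pb^2+] = (1/2)[Cl^-] = 1.35 × 10^-2 M.
Ksp = [Pb^2+][Cl^-]^2
Ksp = 1.35 × 10^-2 × (2.7 x 10^-2)^2 = 9.8 × 10^-6

Ksp ≈ 9.8e-6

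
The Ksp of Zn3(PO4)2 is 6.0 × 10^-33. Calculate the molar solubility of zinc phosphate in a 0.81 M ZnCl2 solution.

5.3 x 10^-17 M

Zn3(PO4)2(s) ⇌ 3 Zn^2+(aq) + 2 PO4^3-(aq)
Ksp = [Zn^2+]^3[PO4^3-]^2
Let s be the molar solubility in this solution. [Zn^2+] = 0.81 + 3s ≈ 0.81, [PO4^3-] = 2s (common-ion effect: Zn^2+ is already 0.81 M).
Ksp ≈ (0.81)^3 × (2s)^2
s = 5.3 x 10^-17 M
Check: 3s = 1.6 × 10^-16 ≪ 0.81, so the approximation is valid.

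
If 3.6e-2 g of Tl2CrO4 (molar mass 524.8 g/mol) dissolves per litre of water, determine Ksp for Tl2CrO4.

1.3 x 10^-12

Molar solubility s = (3.6 × 10^-2 g/L) / (524.8 g/mol) = 6.86 × 10^-5 M.
Tl2CrO4(s) ⇌ 2 Tl^+(aq) + CrO4^2-(aq)
Let s = molar solubility. Then [Tl^+] = 2s and [CrO4^2-] = s.
Ksp = [Tl^+]^2[CrO4^2-]
Substituting: Ksp = (2s)^2s = 4s^3
Ksp = 4 × (6.86 × 10^-5)^3 = 1.3 x 10^-12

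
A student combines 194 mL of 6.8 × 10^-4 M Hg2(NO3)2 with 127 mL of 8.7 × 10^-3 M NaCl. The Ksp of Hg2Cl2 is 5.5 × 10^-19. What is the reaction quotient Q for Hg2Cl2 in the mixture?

Total volume = 194 + 127 = 321 mL.
[Hg2^2+] = 6.8 x 10^-4 × (194/321) = 4.11 × 10^-4 M
[Cl^-] = 8.7 × 10^-3 × (127/321) = 3.44 x 10^-3 M
Hg2Cl2(s) ⇌ Hg2^2+ + 2 Cl^-, so Q = [Hg2^2+][Cl^-]^2
Q = (4.11 x 10^-4)(3.44 × 10^-3)^2 = 4.9 × 10^-9
Q > Ksp, so Hg2Cl2 will precipitate.

Q = 4.9 x 10^-9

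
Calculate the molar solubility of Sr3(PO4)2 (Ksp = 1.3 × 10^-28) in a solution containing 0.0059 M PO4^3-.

Sr3(PO4)2(s) ⇌ 3 Sr^2+(aq) + 2 PO4^3-(aq)
Ksp = [Sr^2+]^3[PO4^3-]^2
Let s = moles of Sr3(PO4)2 that dissolve per litre. [Sr^2+] = 3s, [PO4^3-] = 0.0059 + 2s ≈ 0.0059 (common-ion effect: PO4^3- is already 0.0059 M).
Ksp ≈ (3s)^3 × (0.0059)^2
s = 5.2 × 10^-9 M
Check: 2s = 1.0 x 10^-8 ≪ 0.0059, so the approximation is valid.

s = 5.2 × 10^-9 M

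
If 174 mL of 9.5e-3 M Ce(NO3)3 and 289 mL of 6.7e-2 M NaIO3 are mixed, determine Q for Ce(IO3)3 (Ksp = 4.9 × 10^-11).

2.6 x 10^-7

Total volume = 174 + 289 = 463 mL.
[Ce^3+] = 9.5 × 10^-3 × (174/463) = 3.57 x 10^-3 M
[IO3^-] = 6.7 x 10^-2 × (289/463) = 4.18 × 10^-2 M
Ce(IO3)3(s) ⇌ Ce^3+(aq) + 3 IO3^-(aq), so Q = [Ce^3+][IO3^-]^3
Q = (3.57 × 10^-3)(4.18 × 10^-2)^3 = 2.6 × 10^-7
Q > Ksp, so Ce(IO3)3 will precipitate.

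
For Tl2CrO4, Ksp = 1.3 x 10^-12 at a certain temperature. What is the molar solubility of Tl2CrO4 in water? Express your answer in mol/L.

s = 6.9 x 10^-5 M

Tl2CrO4(s) ⇌ 2 Tl^+(aq) + CrO4^2-(aq)
Ksp = [Tl^+]^2[CrO4^2-]
Let s = molar solubility. Then [Tl^+] = 2s and [CrO4^2-] = s.
So Ksp = (2s)^2 × s = 4s^3
s^3 = 1.3 x 10^-12 / 4, so s = 6.9 × 10^-5 M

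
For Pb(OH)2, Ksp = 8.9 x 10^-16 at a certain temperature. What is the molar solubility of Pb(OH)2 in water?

Pb(OH)2(s) ⇌ Pb^2+(aq) + 2 OH^-(aq)
Ksp = [Pb^2+][OH^-]^2
With molar solubility s: [Pb^2+] = s, [OH^-] = 2s.
Ksp = s(2s)^2 = 4s^3
s^3 = 8.9 x 10^-16 / 4, so s = 6.1 × 10^-6 M

6.1e-6 M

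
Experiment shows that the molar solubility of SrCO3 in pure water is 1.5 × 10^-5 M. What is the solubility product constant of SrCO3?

Ksp = 2.3 x 10^-10

SrCO3(s) <=> Sr^2+(aq) + CO3^2-(aq)
With molar solubility s: [Sr^2+] = s, [CO3^2-] = s.
Ksp = [Sr^2+][CO3^2-]
Ksp = s^2
Ksp = (1.5 × 10^-5)^2 = 2.3 × 10^-10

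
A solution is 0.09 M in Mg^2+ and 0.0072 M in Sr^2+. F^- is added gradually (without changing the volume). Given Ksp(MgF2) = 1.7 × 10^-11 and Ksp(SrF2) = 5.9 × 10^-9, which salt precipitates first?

Each salt begins to precipitate when Q = Ksp, i.e. when [F^-] reaches its threshold.
For MgF2: 1.7 × 10^-11 = 0.09 × [F^-]^2  ⇒  [F^-] = 1.4 × 10^-5 M.
For SrF2: 5.9 × 10^-9 = 0.0072 × [F^-]^2  ⇒  [F^-] = 9.1 × 10^-4 M.
The salt with the lower threshold [F^-] precipitates first: MgF2.

MgF2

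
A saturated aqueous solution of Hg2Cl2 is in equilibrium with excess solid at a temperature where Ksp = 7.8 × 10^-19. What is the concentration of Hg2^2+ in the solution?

Hg2Cl2(s) <=> Hg2^2+ + 2 Cl^-
Ksp = [Hg2^2+][Cl^-]^2
If s mol/L of Hg2Cl2 dissolves, [Hg2^2+] = s and [Cl^-] = 2s.
Substituting: Ksp = s(2s)^2 = 4s^3
s = (7.8 × 10^-19 / 4)^(1/3) = 5.80 × 10^-7 M
[Hg2^2+] = s = 5.8 × 10^-7 M

[Hg2^2+] ≈ 5.8 × 10^-7 M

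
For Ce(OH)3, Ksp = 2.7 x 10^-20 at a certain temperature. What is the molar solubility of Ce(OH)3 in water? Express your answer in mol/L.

Ce(OH)3(s) ⇌ Ce^3+ + 3 OH^-
Ksp = [Ce^3+][OH^-]^3
Let s = molar solubility. Then [Ce^3+] = s and [OH^-] = 3s.
Substituting: Ksp = s(3s)^3 = 27s^4
Solving, s = (2.7 x 10^-20/27)^(1/4) = 5.6 × 10^-6 M

s ≈ 5.6e-6 M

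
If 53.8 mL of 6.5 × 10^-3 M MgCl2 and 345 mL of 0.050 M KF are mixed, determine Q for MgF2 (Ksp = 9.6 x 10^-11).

Total volume = 53.8 + 345 = 398.8 mL.
[Mg^2+] = 6.5 × 10^-3 × (53.8/398.8) = 8.77 x 10^-4 M
[F^-] = 5.0 x 10^-2 × (345/398.8) = 4.33 × 10^-2 M
MgF2(s) ⇌ Mg^2+ + 2 F^-, so Q = [Mg^2+][F^-]^2
Q = (8.77 × 10^-4)(4.33 × 10^-2)^2 = 1.6 x 10^-6
Q > Ksp, so MgF2 will precipitate.

1.6 × 10^-6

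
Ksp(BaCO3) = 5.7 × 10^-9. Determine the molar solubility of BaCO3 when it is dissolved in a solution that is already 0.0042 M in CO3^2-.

s ≈ 1.4 × 10^-6 M

BaCO3(s) ⇌ Ba^2+(aq) + CO3^2-(aq)
Ksp = [Ba^2+][CO3^2-]
Let s be the molar solubility in this solution. [Ba^2+] = s, [CO3^2-] = 0.0042 + s ≈ 0.0042 (since the CO3^2- already present dominates).
Ksp ≈ s × 0.0042
s = 1.4 x 10^-6 M
Check: s = 1.4 × 10^-6 ≪ 0.0042, so the approximation is valid.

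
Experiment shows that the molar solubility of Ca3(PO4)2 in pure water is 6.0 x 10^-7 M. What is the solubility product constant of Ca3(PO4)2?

Ksp ≈ 8.4e-30

Ca3(PO4)2(s) <=> 3 Ca^2+(aq) + 2 PO4^3-(aq)
If s mol/L of Ca3(PO4)2 dissolves, [Ca^2+] = 3s and [PO4^3-] = 2s.
Ksp = [Ca^2+]^3[PO4^3-]^2
Ksp = (3s)^3(2s)^2 = 108s^5
Ksp = 108 × (6.0 x 10^-7)^5 = 8.4 x 10^-30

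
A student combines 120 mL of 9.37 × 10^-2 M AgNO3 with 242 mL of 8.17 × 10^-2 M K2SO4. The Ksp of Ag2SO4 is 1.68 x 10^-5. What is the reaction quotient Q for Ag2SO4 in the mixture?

Total volume = 120 + 242 = 362 mL.
[Ag^+] = 9.37 × 10^-2 × (120/362) = 3.106 × 10^-2 M
[SO4^2-] = 8.17 × 10^-2 × (242/362) = 5.462 × 10^-2 M
Ag2SO4(s) <=> 2 Ag^+(aq) + SO4^2-(aq), so Q = [Ag^+]^2[SO4^2-]
Q = (3.106 × 10^-2)^2(5.462 × 10^-2) = 5.27 × 10^-5
Q > Ksp, so Ag2SO4 will precipitate.

5.27 × 10^-5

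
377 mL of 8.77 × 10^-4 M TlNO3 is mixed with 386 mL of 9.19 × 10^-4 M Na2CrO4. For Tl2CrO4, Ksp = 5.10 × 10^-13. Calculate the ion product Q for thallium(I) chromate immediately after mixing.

Q = 8.73e-11

Total volume = 377 + 386 = 763 mL.
[Tl^+] = 8.77 x 10^-4 × (377/763) = 4.333 x 10^-4 M
[CrO4^2-] = 9.19 × 10^-4 × (386/763) = 4.649 × 10^-4 M
Tl2CrO4(s) <=> 2 Tl^+(aq) + CrO4^2-(aq), so Q = [Tl^+]^2[CrO4^2-]
Q = (4.333 × 10^-4)^2(4.649 × 10^-4) = 8.73 x 10^-11
Q > Ksp, so Tl2CrO4 will precipitate.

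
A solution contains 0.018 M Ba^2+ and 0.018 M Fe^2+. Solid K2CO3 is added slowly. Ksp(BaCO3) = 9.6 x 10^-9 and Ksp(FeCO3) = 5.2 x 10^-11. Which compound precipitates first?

FeCO3

Precipitation of each salt starts when its ion product equals its Ksp.
For BaCO3: 9.6 x 10^-9 = 0.018 × [CO3^2-]  ⇒  [CO3^2-] = 5.3 x 10^-7 M.
For FeCO3: 5.2 x 10^-11 = 0.018 × [CO3^2-]  ⇒  [CO3^2-] = 2.9 x 10^-9 M.
The salt with the lower threshold [CO3^2-] precipitates first: FeCO3.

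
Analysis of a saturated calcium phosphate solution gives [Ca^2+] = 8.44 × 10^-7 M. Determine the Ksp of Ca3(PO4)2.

Ca3(PO4)2(s) ⇌ 3 Ca^2+ + 2 PO4^3-
Stoichiometry gives [PO4^3-] = (2/3)[Ca^2+] = 5.627 × 10^-7 M.
Ksp = [Ca^2+]^3[PO4^3-]^2
Ksp = (8.44 x 10^-7)^3 × (5.627 × 10^-7)^2 = 1.90 x 10^-31

Ksp = 1.90 × 10^-31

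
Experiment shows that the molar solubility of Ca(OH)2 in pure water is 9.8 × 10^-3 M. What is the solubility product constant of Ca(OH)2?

Ca(OH)2(s) ⇌ Ca^2+ + 2 OH^-
With molar solubility s: [Ca^2+] = s, [OH^-] = 2s.
Ksp = [Ca^2+][OH^-]^2
Substituting: Ksp = s(2s)^2 = 4s^3
With s = 9.8 × 10^-3: Ksp = 3.8 x 10^-6

Ksp = 3.8 × 10^-6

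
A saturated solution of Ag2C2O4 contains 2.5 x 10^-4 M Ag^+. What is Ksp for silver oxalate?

Ag2C2O4(s) ⇌ 2 Ag^+(aq) + C2O4^2-(aq)
Stoichiometry gives [C2O4^2-] = (1/2)[Ag^+] = 1.25 x 10^-4 M.
Ksp = [Ag^+]^2[C2O4^2-]
Ksp = (2.5 × 10^-4)^2 × 1.25 x 10^-4 = 7.8 × 10^-12

Ksp = 7.8 × 10^-12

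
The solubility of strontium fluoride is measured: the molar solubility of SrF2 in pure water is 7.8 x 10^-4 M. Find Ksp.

1.9e-9

SrF2(s) ⇌ Sr^2+(aq) + 2 F^-(aq)
For each mole of SrF2 that dissolves: [Sr^2+] = s, [F^-] = 2s.
Ksp = [Sr^2+][F^-]^2
So Ksp = s × (2s)^2 = 4s^3
With s = 7.8 x 10^-4: Ksp = 1.9 x 10^-9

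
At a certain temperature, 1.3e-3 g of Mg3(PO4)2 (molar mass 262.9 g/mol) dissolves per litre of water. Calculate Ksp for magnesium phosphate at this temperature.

Molar solubility s = (1.3 × 10^-3 g/L) / (262.9 g/mol) = 4.94 × 10^-6 M.
Mg3(PO4)2(s) ⇌ 3 Mg^2+ + 2 PO4^3-
With molar solubility s: [Mg^2+] = 3s, [PO4^3-] = 2s.
Ksp = [Mg^2+]^3[PO4^3-]^2
Ksp = (3s)^3(2s)^2 = 108s^5
With s = 4.94 × 10^-6: Ksp = 3.2 × 10^-25

Ksp ≈ 3.2 x 10^-25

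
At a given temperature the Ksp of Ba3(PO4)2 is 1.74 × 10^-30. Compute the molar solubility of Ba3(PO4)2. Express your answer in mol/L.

Ba3(PO4)2(s) <=> 3 Ba^2+(aq) + 2 PO4^3-(aq)
Ksp = [Ba^2+]^3[PO4^3-]^2
For each mole of Ba3(PO4)2 that dissolves: [Ba^2+] = 3s, [PO4^3-] = 2s.
So Ksp = (3s)^3 × (2s)^2 = 108s^5
s = (1.74 × 10^-30 / 108)^(1/5) = 4.38 × 10^-7 M

s = 4.38e-7 M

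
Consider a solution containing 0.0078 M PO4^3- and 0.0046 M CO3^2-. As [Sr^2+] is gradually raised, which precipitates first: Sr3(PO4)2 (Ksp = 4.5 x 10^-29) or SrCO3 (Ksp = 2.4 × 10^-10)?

Precipitation of each salt starts when its ion product equals its Ksp.
For Sr3(PO4)2: 4.5 x 10^-29 = (0.0078)^2 × [Sr^2+]^3  ⇒  [Sr^2+] = 9.0 x 10^-9 M.
For SrCO3: 2.4 × 10^-10 = 0.0046 × [Sr^2+]  ⇒  [Sr^2+] = 5.2 × 10^-8 M.
The salt with the lower threshold [Sr^2+] precipitates first: Sr3(PO4)2.

Sr3(PO4)2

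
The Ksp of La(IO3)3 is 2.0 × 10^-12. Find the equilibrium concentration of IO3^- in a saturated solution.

[IO3^-] = 1.6 x 10^-3 M

La(IO3)3(s) ⇌ La^3+(aq) + 3 IO3^-(aq)
Ksp = [La^3+][IO3^-]^3
For each mole of La(IO3)3 that dissolves: [La^3+] = s, [IO3^-] = 3s.
Substituting: Ksp = s(3s)^3 = 27s^4
s = (2.0 × 10^-12 / 27)^(1/4) = 5.22 × 10^-4 M
[IO3^-] = 3s = 1.6 × 10^-3 M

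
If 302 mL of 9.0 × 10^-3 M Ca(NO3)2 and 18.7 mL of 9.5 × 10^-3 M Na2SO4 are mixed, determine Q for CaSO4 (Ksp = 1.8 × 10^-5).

Total volume = 302 + 18.7 = 320.7 mL.
[Ca^2+] = 9.0 x 10^-3 × (302/320.7) = 8.48 x 10^-3 M
[SO4^2-] = 9.5 × 10^-3 × (18.7/320.7) = 5.54 × 10^-4 M
CaSO4(s) ⇌ Ca^2+ + SO4^2-, so Q = [Ca^2+][SO4^2-]
Q = (8.48 x 10^-3)(5.54 × 10^-4) = 4.7 × 10^-6
Q < Ksp, so no precipitate of CaSO4 forms.

4.7 x 10^-6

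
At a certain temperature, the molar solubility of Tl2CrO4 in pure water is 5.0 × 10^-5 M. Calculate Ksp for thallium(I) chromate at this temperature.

Tl2CrO4(s) ⇌ 2 Tl^+ + CrO4^2-
Let s = molar solubility. Then [Tl^+] = 2s and [CrO4^2-] = s.
Ksp = [Tl^+]^2[CrO4^2-]
Substituting: Ksp = (2s)^2s = 4s^3
Ksp = 4 × (5.0 × 10^-5)^3 = 5.0 × 10^-13

5.0 x 10^-13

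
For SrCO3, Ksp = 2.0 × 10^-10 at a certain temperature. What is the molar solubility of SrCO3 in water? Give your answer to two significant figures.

s = 1.4e-5 M

SrCO3(s) ⇌ Sr^2+(aq) + CO3^2-(aq)
Ksp = [Sr^2+][CO3^2-]
If s mol/L of SrCO3 dissolves, [Sr^2+] = s and [CO3^2-] = s.
Ksp = s^2
s = (2.0 × 10^-10)^(1/2) = 1.4 x 10^-5 M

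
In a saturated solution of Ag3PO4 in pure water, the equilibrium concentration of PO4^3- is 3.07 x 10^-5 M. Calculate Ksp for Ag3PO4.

2.40e-17

Ag3PO4(s) <=> 3 Ag^+(aq) + PO4^3-(aq)
Stoichiometry gives [Ag^+] = (3/1)[PO4^3-] = 9.210 × 10^-5 M.
Ksp = [Ag^+]^3[PO4^3-]
Ksp = (9.210 × 10^-5)^3 × 3.07 × 10^-5 = 2.40 × 10^-17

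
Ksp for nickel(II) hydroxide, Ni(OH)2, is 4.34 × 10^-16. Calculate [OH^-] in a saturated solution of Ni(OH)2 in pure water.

9.54 × 10^-6 M

Ni(OH)2(s) ⇌ Ni^2+(aq) + 2 OH^-(aq)
Ksp = [Ni^2+][OH^-]^2
With molar solubility s: [Ni^2+] = s, [OH^-] = 2s.
Substituting: Ksp = s(2s)^2 = 4s^3
s^3 = 4.34 × 10^-16 / 4, so s = 4.770 × 10^-6 M
[OH^-] = 2s = 9.54 × 10^-6 M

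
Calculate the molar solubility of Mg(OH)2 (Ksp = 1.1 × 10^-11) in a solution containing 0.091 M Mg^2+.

s ≈ 5.5e-6 M

Mg(OH)2(s) <=> Mg^2+(aq) + 2 OH^-(aq)
Ksp = [Mg^2+][OH^-]^2
Let s = moles of Mg(OH)2 that dissolve per litre. [Mg^2+] = 0.091 + s ≈ 0.091, [OH^-] = 2s (Ksp is small, so little additional dissolves).
Ksp ≈ 0.091 × (2s)^2
s = 5.5 × 10^-6 M
Check: s = 5.5 × 10^-6 ≪ 0.091, so the approximation is valid.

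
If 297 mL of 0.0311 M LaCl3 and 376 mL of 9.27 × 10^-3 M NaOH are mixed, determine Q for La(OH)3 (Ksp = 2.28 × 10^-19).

Total volume = 297 + 376 = 673 mL.
[La^3+] = 3.11 × 10^-2 × (297/673) = 1.372 × 10^-2 M
[OH^-] = 9.27 × 10^-3 × (376/673) = 5.179 × 10^-3 M
La(OH)3(s) <=> La^3+(aq) + 3 OH^-(aq), so Q = [La^3+][OH^-]^3
Q = (1.372 × 10^-2)(5.179 × 10^-3)^3 = 1.91 × 10^-9
Q > Ksp, so La(OH)3 will precipitate.

1.91 × 10^-9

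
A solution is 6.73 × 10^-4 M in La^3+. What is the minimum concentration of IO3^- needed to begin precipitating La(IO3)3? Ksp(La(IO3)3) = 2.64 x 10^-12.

La(IO3)3(s) <=> La^3+(aq) + 3 IO3^-(aq)
Ksp = [La^3+][IO3^-]^3
Precipitation begins when Q = Ksp. With [La^3+] = 6.73 × 10^-4 M:
2.64 x 10^-12 = (6.73 × 10^-4) × [IO3^-]^3
[IO3^-] = (2.64 x 10^-12 / 6.73 x 10^-4)^(1/3) = 1.58 × 10^-3 M

[IO3^-] ≈ 1.58e-3 M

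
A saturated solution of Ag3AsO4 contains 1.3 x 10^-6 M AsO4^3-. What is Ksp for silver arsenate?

Ag3AsO4(s) <=> 3 Ag^+(aq) + AsO4^3-(aq)
Stoichiometry gives [Ag^+] = (3/1)[AsO4^3-] = 3.90 x 10^-6 M.
Ksp = [Ag^+]^3[AsO4^3-]
Ksp = (3.90 × 10^-6)^3 × 1.3 × 10^-6 = 7.7 × 10^-23

7.7e-23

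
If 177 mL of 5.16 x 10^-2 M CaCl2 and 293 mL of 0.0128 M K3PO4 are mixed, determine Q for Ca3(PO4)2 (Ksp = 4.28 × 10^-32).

4.67 x 10^-10

Total volume = 177 + 293 = 470 mL.
[Ca^2+] = 5.16 × 10^-2 × (177/470) = 1.943 × 10^-2 M
[PO4^3-] = 1.28 x 10^-2 × (293/470) = 7.980 × 10^-3 M
Ca3(PO4)2(s) <=> 3 Ca^2+(aq) + 2 PO4^3-(aq), so Q = [Ca^2+]^3[PO4^3-]^2
Q = (1.943 × 10^-2)^3(7.980 × 10^-3)^2 = 4.67 × 10^-10
Q > Ksp, so Ca3(PO4)2 will precipitate.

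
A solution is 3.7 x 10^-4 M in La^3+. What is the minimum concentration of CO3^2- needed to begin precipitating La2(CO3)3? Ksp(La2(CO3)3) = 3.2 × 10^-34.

La2(CO3)3(s) ⇌ 2 La^3+ + 3 CO3^2-
Ksp = [La^3+]^2[CO3^2-]^3
Precipitation begins when Q = Ksp. With [La^3+] = 3.7 x 10^-4 M:
3.2 × 10^-34 = (3.7 x 10^-4)^2 × [CO3^2-]^3
[CO3^2-] = (3.2 × 10^-34 / 1.37 × 10^-7)^(1/3) = 1.3 × 10^-9 M

1.3e-9 M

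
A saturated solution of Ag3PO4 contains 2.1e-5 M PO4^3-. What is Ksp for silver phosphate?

Ag3PO4(s) <=> 3 Ag^+(aq) + PO4^3-(aq)
Stoichiometry gives [Ag^+] = (3/1)[PO4^3-] = 6.30 x 10^-5 M.
Ksp = [Ag^+]^3[PO4^3-]
Ksp = (6.30 x 10^-5)^3 × 2.1 × 10^-5 = 5.3 × 10^-18

Ksp = 5.3 × 10^-18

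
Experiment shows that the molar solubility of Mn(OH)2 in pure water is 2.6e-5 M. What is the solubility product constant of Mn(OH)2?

Mn(OH)2(s) ⇌ Mn^2+ + 2 OH^-
With molar solubility s: [Mn^2+] = s, [OH^-] = 2s.
Ksp = [Mn^2+][OH^-]^2
So Ksp = s × (2s)^2 = 4s^3
With s = 2.6 x 10^-5: Ksp = 7.0 × 10^-14

Ksp ≈ 7.0 x 10^-14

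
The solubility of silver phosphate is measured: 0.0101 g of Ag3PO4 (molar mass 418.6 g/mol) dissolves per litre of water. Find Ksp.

Ksp = 9.15e-18

Molar solubility s = (1.01 × 10^-2 g/L) / (418.6 g/mol) = 2.413 × 10^-5 M.
Ag3PO4(s) ⇌ 3 Ag^+ + PO4^3-
With molar solubility s: [Ag^+] = 3s, [PO4^3-] = s.
Ksp = [Ag^+]^3[PO4^3-]
Ksp = (3s)^3s = 27s^4
With s = 2.413 x 10^-5: Ksp = 9.15 × 10^-18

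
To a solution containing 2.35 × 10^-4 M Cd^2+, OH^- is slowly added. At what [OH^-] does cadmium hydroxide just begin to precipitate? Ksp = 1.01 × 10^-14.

Cd(OH)2(s) <=> Cd^2+ + 2 OH^-
Ksp = [Cd^2+][OH^-]^2
Precipitation begins when Q = Ksp. With [Cd^2+] = 2.35 × 10^-4 M:
1.01 × 10^-14 = (2.35 × 10^-4) × [OH^-]^2
[OH^-] = (1.01 × 10^-14 / 2.35 × 10^-4)^(1/2) = 6.56 × 10^-6 M

[OH^-] ≈ 6.56e-6 M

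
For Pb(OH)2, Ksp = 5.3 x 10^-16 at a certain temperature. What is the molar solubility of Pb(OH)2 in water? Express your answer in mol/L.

5.1e-6 M

Pb(OH)2(s) ⇌ Pb^2+(aq) + 2 OH^-(aq)
Ksp = [Pb^2+][OH^-]^2
If s mol/L of Pb(OH)2 dissolves, [Pb^2+] = s and [OH^-] = 2s.
Ksp = s(2s)^2 = 4s^3
s = (5.3 x 10^-16 / 4)^(1/3) = 5.1 x 10^-6 M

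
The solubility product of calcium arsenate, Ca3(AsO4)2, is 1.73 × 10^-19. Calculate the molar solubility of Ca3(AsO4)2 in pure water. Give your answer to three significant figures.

6.93 × 10^-5 M

Ca3(AsO4)2(s) ⇌ 3 Ca^2+ + 2 AsO4^3-
Ksp = [Ca^2+]^3[AsO4^3-]^2
With molar solubility s: [Ca^2+] = 3s, [AsO4^3-] = 2s.
So Ksp = (3s)^3 × (2s)^2 = 108s^5
Solving, s = (1.73 × 10^-19/108)^(1/5) = 6.93 × 10^-5 M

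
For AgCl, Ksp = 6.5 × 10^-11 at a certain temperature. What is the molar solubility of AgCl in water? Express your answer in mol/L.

AgCl(s) ⇌ Ag^+(aq) + Cl^-(aq)
Ksp = [Ag^+][Cl^-]
If s mol/L of AgCl dissolves, [Ag^+] = s and [Cl^-] = s.
Ksp = s^2
s = √(6.5 × 10^-11) = 8.1 × 10^-6 M

s = 8.1 × 10^-6 M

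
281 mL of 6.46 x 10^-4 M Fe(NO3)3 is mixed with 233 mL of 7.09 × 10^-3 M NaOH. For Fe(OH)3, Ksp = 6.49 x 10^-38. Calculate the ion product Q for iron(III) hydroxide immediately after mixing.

Total volume = 281 + 233 = 514 mL.
[Fe^3+] = 6.46 × 10^-4 × (281/514) = 3.532 x 10^-4 M
[OH^-] = 7.09 × 10^-3 × (233/514) = 3.214 × 10^-3 M
Fe(OH)3(s) ⇌ Fe^3+ + 3 OH^-, so Q = [Fe^3+][OH^-]^3
Q = (3.532 × 10^-4)(3.214 × 10^-3)^3 = 1.17 × 10^-11
Q > Ksp, so Fe(OH)3 will precipitate.

Q ≈ 1.17 × 10^-11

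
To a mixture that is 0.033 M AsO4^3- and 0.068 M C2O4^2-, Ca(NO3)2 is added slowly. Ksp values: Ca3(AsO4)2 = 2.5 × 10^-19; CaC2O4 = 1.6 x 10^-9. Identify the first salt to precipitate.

CaC2O4

Each salt begins to precipitate when Q = Ksp, i.e. when [Ca^2+] reaches its threshold.
For Ca3(AsO4)2: 2.5 × 10^-19 = (0.033)^2 × [Ca^2+]^3  ⇒  [Ca^2+] = 6.1 × 10^-6 M.
For CaC2O4: 1.6 x 10^-9 = 0.068 × [Ca^2+]  ⇒  [Ca^2+] = 2.4 × 10^-8 M.
The salt with the lower threshold [Ca^2+] precipitates first: CaC2O4.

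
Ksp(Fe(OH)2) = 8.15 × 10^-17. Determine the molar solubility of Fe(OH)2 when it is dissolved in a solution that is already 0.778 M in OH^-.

Fe(OH)2(s) ⇌ Fe^2+(aq) + 2 OH^-(aq)
Ksp = [Fe^2+][OH^-]^2
Let s be the molar solubility in this solution. [Fe^2+] = s, [OH^-] = 0.778 + 2s ≈ 0.778 (since the OH^- already present dominates).
Ksp ≈ s × (0.778)^2
s = 1.35 × 10^-16 M
Check: 2s = 2.7 × 10^-16 ≪ 0.778, so the approximation is valid.

s ≈ 1.35 × 10^-16 M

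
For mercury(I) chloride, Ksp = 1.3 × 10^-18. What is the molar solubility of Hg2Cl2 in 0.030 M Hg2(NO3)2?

s = 3.3 × 10^-9 M

Hg2Cl2(s) <=> Hg2^2+ + 2 Cl^-
Ksp = [Hg2^2+][Cl^-]^2
Let s = moles of Hg2Cl2 that dissolve per litre. [Hg2^2+] = 0.030 + s ≈ 0.030, [Cl^-] = 2s (common-ion effect: Hg2^2+ is already 0.030 M).
Ksp ≈ 0.030 × (2s)^2
s = 3.3 × 10^-9 M
Check: s = 3.3 x 10^-9 ≪ 0.030, so the approximation is valid.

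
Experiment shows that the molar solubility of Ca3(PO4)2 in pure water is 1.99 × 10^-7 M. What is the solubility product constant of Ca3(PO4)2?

Ca3(PO4)2(s) ⇌ 3 Ca^2+(aq) + 2 PO4^3-(aq)
For each mole of Ca3(PO4)2 that dissolves: [Ca^2+] = 3s, [PO4^3-] = 2s.
Ksp = [Ca^2+]^3[PO4^3-]^2
So Ksp = (3s)^3 × (2s)^2 = 108s^5
Ksp = 108 × (1.99 x 10^-7)^5 = 3.37 × 10^-32

Ksp = 3.37 x 10^-32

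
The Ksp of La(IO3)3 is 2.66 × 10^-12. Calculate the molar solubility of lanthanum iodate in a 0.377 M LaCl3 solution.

La(IO3)3(s) ⇌ La^3+ + 3 IO3^-
Ksp = [La^3+][IO3^-]^3
If s mol/L dissolves here, [La^3+] = 0.377 + s ≈ 0.377, [IO3^-] = 3s (Ksp is small, so little additional dissolves).
Ksp ≈ 0.377 × (3s)^3
s = 6.39 × 10^-5 M
Check: s = 6.4 × 10^-5 ≪ 0.377, so the approximation is valid.

s ≈ 6.39 x 10^-5 M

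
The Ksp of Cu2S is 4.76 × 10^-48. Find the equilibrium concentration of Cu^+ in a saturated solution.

2.12 x 10^-16 M

Cu2S(s) ⇌ 2 Cu^+(aq) + S^2-(aq)
Ksp = [Cu^+]^2[S^2-]
With molar solubility s: [Cu^+] = 2s, [S^2-] = s.
Ksp = (2s)^2s = 4s^3
s = (4.76 × 10^-48 / 4)^(1/3) = 1.060 × 10^-16 M
[Cu^+] = 2s = 2.12 × 10^-16 M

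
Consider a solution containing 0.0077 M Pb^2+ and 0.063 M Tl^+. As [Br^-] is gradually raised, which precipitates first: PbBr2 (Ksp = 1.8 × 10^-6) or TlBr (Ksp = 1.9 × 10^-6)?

TlBr

Each salt begins to precipitate when Q = Ksp, i.e. when [Br^-] reaches its threshold.
For PbBr2: 1.8 × 10^-6 = 0.0077 × [Br^-]^2  ⇒  [Br^-] = 1.5 x 10^-2 M.
For TlBr: 1.9 × 10^-6 = 0.063 × [Br^-]  ⇒  [Br^-] = 3.0 × 10^-5 M.
The salt with the lower threshold [Br^-] precipitates first: TlBr.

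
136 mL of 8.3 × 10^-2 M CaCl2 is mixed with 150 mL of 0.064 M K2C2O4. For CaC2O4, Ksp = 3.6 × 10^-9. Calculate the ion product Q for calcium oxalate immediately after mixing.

Total volume = 136 + 150 = 286 mL.
[Ca^2+] = 8.3 × 10^-2 × (136/286) = 3.95 x 10^-2 M
[C2O4^2-] = 6.4 × 10^-2 × (150/286) = 3.36 × 10^-2 M
CaC2O4(s) ⇌ Ca^2+(aq) + C2O4^2-(aq), so Q = [Ca^2+][C2O4^2-]
Q = (3.95 x 10^-2)(3.36 x 10^-2) = 1.3 × 10^-3
Q > Ksp, so CaC2O4 will precipitate.

Q = 1.3e-3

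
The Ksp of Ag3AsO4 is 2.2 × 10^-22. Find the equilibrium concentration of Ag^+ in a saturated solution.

Ag3AsO4(s) ⇌ 3 Ag^+(aq) + AsO4^3-(aq)
Ksp = [Ag^+]^3[AsO4^3-]
If s mol/L of Ag3AsO4 dissolves, [Ag^+] = 3s and [AsO4^3-] = s.
So Ksp = (3s)^3 × s = 27s^4
Solving, s = (2.2 × 10^-22/27)^(1/4) = 1.69 × 10^-6 M
[Ag^+] = 3s = 5.1 × 10^-6 M

[Ag^+] = 5.1e-6 M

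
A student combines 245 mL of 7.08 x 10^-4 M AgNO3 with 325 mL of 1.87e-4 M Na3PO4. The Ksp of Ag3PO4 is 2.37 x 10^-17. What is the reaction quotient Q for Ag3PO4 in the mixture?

Total volume = 245 + 325 = 570 mL.
[Ag^+] = 7.08 × 10^-4 × (245/570) = 3.043 x 10^-4 M
[PO4^3-] = 1.87 × 10^-4 × (325/570) = 1.066 x 10^-4 M
Ag3PO4(s) <=> 3 Ag^+(aq) + PO4^3-(aq), so Q = [Ag^+]^3[PO4^3-]
Q = (3.043 × 10^-4)^3(1.066 × 10^-4) = 3.00 × 10^-15
Q > Ksp, so Ag3PO4 will precipitate.

3.00 × 10^-15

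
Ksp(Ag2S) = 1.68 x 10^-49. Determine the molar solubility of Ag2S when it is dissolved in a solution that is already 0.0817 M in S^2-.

Ag2S(s) ⇌ 2 Ag^+ + S^2-
Ksp = [Ag^+]^2[S^2-]
Let s be the molar solubility in this solution. [Ag^+] = 2s, [S^2-] = 0.0817 + s ≈ 0.0817 (common-ion effect: S^2- is already 0.0817 M).
Ksp ≈ (2s)^2 × 0.0817
s = 7.17 × 10^-25 M
Check: s = 7.2 x 10^-25 ≪ 0.0817, so the approximation is valid.

7.17 x 10^-25 M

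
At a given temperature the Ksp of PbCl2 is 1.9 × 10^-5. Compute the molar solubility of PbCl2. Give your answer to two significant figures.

PbCl2(s) ⇌ Pb^2+ + 2 Cl^-
Ksp = [Pb^2+][Cl^-]^2
For each mole of PbCl2 that dissolves: [Pb^2+] = s, [Cl^-] = 2s.
Ksp = s(2s)^2 = 4s^3
Solving, s = (1.9 × 10^-5/4)^(1/3) = 1.7 × 10^-2 M

1.7 × 10^-2 M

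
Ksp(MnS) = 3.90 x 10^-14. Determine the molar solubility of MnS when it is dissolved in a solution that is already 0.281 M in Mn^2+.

s = 1.39e-13 M

MnS(s) ⇌ Mn^2+ + S^2-
Ksp = [Mn^2+][S^2-]
Let s = moles of MnS that dissolve per litre. [Mn^2+] = 0.281 + s ≈ 0.281, [S^2-] = s (Ksp is small, so little additional dissolves).
Ksp ≈ 0.281 × s
s = 1.39 × 10^-13 M
Check: s = 1.4 x 10^-13 ≪ 0.281, so the approximation is valid.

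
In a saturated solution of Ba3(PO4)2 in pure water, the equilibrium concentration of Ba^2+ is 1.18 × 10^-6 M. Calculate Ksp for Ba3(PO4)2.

Ba3(PO4)2(s) ⇌ 3 Ba^2+ + 2 PO4^3-
Stoichiometry gives [PO4^3-] = (2/3)[Ba^2+] = 7.867 × 10^-7 M.
Ksp = [Ba^2+]^3[PO4^3-]^2
Ksp = (1.18 × 10^-6)^3 × (7.867 × 10^-7)^2 = 1.02 × 10^-30

Ksp ≈ 1.02 x 10^-30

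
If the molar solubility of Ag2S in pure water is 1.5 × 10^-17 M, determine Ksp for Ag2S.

Ag2S(s) <=> 2 Ag^+ + S^2-
Let s = molar solubility. Then [Ag^+] = 2s and [S^2-] = s.
Ksp = [Ag^+]^2[S^2-]
Substituting: Ksp = (2s)^2s = 4s^3
With s = 1.5 × 10^-17: Ksp = 1.4 x 10^-50

Ksp = 1.4e-50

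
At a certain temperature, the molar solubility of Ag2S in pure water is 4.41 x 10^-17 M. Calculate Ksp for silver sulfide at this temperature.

Ag2S(s) <=> 2 Ag^+(aq) + S^2-(aq)
For each mole of Ag2S that dissolves: [Ag^+] = 2s, [S^2-] = s.
Ksp = [Ag^+]^2[S^2-]
So Ksp = (2s)^2 × s = 4s^3
Ksp = 4 × (4.41 × 10^-17)^3 = 3.43 × 10^-49

3.43 × 10^-49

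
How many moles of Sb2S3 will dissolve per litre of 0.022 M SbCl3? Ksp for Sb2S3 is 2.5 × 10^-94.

2.7e-31 M

Sb2S3(s) <=> 2 Sb^3+(aq) + 3 S^2-(aq)
Ksp = [Sb^3+]^2[S^2-]^3
If s mol/L dissolves here, [Sb^3+] = 0.022 + 2s ≈ 0.022, [S^2-] = 3s (common-ion effect: Sb^3+ is already 0.022 M).
Ksp ≈ (0.022)^2 × (3s)^3
s = 2.7 x 10^-31 M
Check: 2s = 5.3 x 10^-31 ≪ 0.022, so the approximation is valid.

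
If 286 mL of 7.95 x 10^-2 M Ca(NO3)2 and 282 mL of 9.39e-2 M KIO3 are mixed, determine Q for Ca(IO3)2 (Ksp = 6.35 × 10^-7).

Q = 8.70 × 10^-5

Total volume = 286 + 282 = 568 mL.
[Ca^2+] = 7.95 × 10^-2 × (286/568) = 4.003 × 10^-2 M
[IO3^-] = 9.39 x 10^-2 × (282/568) = 4.662 × 10^-2 M
Ca(IO3)2(s) <=> Ca^2+(aq) + 2 IO3^-(aq), so Q = [Ca^2+][IO3^-]^2
Q = (4.003 × 10^-2)(4.662 x 10^-2)^2 = 8.70 × 10^-5
Q > Ksp, so Ca(IO3)2 will precipitate.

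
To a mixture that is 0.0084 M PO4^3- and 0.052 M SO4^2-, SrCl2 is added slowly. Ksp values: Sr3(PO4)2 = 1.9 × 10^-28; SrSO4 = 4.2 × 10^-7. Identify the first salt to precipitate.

Precipitation of each salt starts when its ion product equals its Ksp.
For Sr3(PO4)2: 1.9 × 10^-28 = (0.0084)^2 × [Sr^2+]^3  ⇒  [Sr^2+] = 1.4 x 10^-8 M.
For SrSO4: 4.2 × 10^-7 = 0.052 × [Sr^2+]  ⇒  [Sr^2+] = 8.1 × 10^-6 M.
The salt with the lower threshold [Sr^2+] precipitates first: Sr3(PO4)2.

Sr3(PO4)2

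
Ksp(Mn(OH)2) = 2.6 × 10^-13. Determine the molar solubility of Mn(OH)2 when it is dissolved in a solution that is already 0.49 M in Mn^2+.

s = 3.6e-7 M

Mn(OH)2(s) ⇌ Mn^2+ + 2 OH^-
Ksp = [Mn^2+][OH^-]^2
Let s be the molar solubility in this solution. [Mn^2+] = 0.49 + s ≈ 0.49, [OH^-] = 2s (common-ion effect: Mn^2+ is already 0.49 M).
Ksp ≈ 0.49 × (2s)^2
s = 3.6 × 10^-7 M
Check: s = 3.6 × 10^-7 ≪ 0.49, so the approximation is valid.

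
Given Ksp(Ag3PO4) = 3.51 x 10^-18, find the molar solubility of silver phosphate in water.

s = 1.90 × 10^-5 M

Ag3PO4(s) <=> 3 Ag^+ + PO4^3-
Ksp = [Ag^+]^3[PO4^3-]
For each mole of Ag3PO4 that dissolves: [Ag^+] = 3s, [PO4^3-] = s.
So Ksp = (3s)^3 × s = 27s^4
Solving, s = (3.51 x 10^-18/27)^(1/4) = 1.90 x 10^-5 M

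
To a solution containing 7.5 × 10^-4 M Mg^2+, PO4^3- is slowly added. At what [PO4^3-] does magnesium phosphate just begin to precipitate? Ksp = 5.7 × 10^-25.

[PO4^3-] ≈ 3.7 × 10^-8 M

Mg3(PO4)2(s) <=> 3 Mg^2+ + 2 PO4^3-
Ksp = [Mg^2+]^3[PO4^3-]^2
Precipitation begins when Q = Ksp. With [Mg^2+] = 7.5 × 10^-4 M:
5.7 × 10^-25 = (7.5 × 10^-4)^3 × [PO4^3-]^2
[PO4^3-] = (5.7 × 10^-25 / 4.22 × 10^-10)^(1/2) = 3.7 × 10^-8 M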